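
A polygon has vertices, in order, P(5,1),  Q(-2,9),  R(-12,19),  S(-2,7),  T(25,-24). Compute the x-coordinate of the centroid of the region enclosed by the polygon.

Apply the surveyor's formula. First the cross-terms c_i = x_i·y_{i+1} − x_{i+1}·y_i:
  47, 70, -46, -127, 145  ⇒  2A = 89, A = 44.5.
Then Σ (x_i + x_{i+1})·c_i = 1234, so x̄ = 1234 / (6·44.5) = 1234/267.

1234/267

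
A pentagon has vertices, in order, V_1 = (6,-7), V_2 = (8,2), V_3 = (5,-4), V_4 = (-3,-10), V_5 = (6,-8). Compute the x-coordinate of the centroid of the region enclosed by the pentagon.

101/27

Apply Gauss's area formula. First the cross-terms c_i = x_i·y_{i+1} − x_{i+1}·y_i:
  68, -42, -62, 84, 6  ⇒  2A = 54, A = 27.
Then Σ (x_i + x_{i+1})·c_i = 606, so x̄ = 606 / (6·27) = 101/27.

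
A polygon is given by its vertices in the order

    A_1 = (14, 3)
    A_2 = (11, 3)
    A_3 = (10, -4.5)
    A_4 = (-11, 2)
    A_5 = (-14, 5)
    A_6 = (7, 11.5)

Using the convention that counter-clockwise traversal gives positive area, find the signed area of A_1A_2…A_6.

Apply Gauss's area formula: 2A = Σ (x_i·y_{i+1} − x_{i+1}·y_i), indices taken mod 6.
Σ = (9) + (-79.5) + (-29.5) + (-27) + (-196) + (-140) = -463
Signed area = Σ/2 = -231.5 (negative ⇒ clockwise traversal).

-231.5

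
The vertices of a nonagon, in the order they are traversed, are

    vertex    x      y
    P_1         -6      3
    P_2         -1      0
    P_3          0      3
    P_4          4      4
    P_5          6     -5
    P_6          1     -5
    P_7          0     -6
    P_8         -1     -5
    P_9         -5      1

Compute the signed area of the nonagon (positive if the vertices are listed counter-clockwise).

Σ = (3) + (-3) + (-12) + (-44) + (-25) + (-6) + (-6) + (-26) + (-9) = -128
Signed area = Σ/2 = -64 (negative ⇒ clockwise traversal).

-64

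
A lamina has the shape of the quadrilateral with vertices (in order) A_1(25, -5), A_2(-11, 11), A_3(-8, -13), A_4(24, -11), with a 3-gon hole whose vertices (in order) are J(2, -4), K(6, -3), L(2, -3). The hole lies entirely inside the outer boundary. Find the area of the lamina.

Outer boundary:
Apply the shoelace (surveyor's) formula: 2A = Σ (x_i·y_{i+1} − x_{i+1}·y_i), indices taken mod 4.
Σ = (220) + (231) + (400) + (155) = 1006
Area = |Σ|/2 = 503.
Hole:
J→K: (2)(-3) − (6)(-4) = 18
K→L: (6)(-3) − (2)(-3) = -12
L→J: (2)(-4) − (2)(-3) = -2
Σ = 4
Area = |Σ|/2 = 2.
Net area = 503 − 2 = 501.

501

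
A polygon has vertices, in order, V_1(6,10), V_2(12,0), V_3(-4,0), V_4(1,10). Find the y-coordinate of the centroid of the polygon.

260/63

Apply the surveyor's formula. First the cross-terms c_i = x_i·y_{i+1} − x_{i+1}·y_i:
  -120, 0, -40, -50  ⇒  2A = -210, A = -105.
Then Σ (y_i + y_{i+1})·c_i = -2600, so ȳ = -2600 / (6·(-105)) = 260/63.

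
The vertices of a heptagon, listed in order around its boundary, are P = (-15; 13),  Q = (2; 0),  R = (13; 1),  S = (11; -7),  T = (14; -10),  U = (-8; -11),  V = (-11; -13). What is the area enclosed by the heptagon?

Apply Gauss's area formula: 2A = Σ (x_i·y_{i+1} − x_{i+1}·y_i), indices taken mod 7.
Σ = (-26) + (2) + (-102) + (-12) + (-234) + (-17) + (-338) = -727
Area = |Σ|/2 = 363.5.

363.5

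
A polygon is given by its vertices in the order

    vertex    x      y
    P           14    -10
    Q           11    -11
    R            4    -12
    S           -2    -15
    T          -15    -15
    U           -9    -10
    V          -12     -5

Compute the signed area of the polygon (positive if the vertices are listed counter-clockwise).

-140.5

Apply the surveyor's formula: 2A = Σ (x_i·y_{i+1} − x_{i+1}·y_i), indices taken mod 7.
Cross-terms: -44, -88, -84, -195, 15, -75, 190  ⇒  Σ = -281
Signed area = Σ/2 = -140.5 (negative ⇒ clockwise traversal).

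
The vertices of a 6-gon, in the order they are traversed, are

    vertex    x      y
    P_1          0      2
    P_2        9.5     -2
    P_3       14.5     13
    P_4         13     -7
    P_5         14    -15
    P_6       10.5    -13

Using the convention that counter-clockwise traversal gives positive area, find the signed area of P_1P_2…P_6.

-118.75

Σ = (-19) + (152.5) + (-270.5) + (-97) + (-24.5) + (21) = -237.5
Signed area = Σ/2 = -118.75 (negative ⇒ clockwise traversal).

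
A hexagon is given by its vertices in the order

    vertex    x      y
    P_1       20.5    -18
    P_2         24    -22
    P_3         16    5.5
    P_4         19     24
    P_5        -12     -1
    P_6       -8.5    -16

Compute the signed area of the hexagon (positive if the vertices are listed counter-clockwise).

839

Apply Gauss's area formula: 2A = Σ (x_i·y_{i+1} − x_{i+1}·y_i), indices taken mod 6.
Σ = (-19) + (484) + (279.5) + (269) + (183.5) + (481) = 1678
Signed area = Σ/2 = 839 (positive ⇒ counter-clockwise traversal).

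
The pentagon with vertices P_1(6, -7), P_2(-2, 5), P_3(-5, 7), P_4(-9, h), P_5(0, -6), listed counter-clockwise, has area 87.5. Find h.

1

The doubled signed area Σ (x_i y_{i+1} − x_{i+1} y_i) is linear in h.
With h=0 it equals 180; the coefficient of h is -5 (from the two edges through P_4).
So -5·h + 180 = 2·87.5 = 175 ⇒ h = 1.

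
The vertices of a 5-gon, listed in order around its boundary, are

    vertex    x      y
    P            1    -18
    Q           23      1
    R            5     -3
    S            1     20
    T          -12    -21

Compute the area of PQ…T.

Apply the shoelace (surveyor's) formula: 2A = Σ (x_i·y_{i+1} − x_{i+1}·y_i), indices taken mod 5.
Cross-terms: 415, -74, 103, 219, 237  ⇒  Σ = 900
Area = |Σ|/2 = 450.

450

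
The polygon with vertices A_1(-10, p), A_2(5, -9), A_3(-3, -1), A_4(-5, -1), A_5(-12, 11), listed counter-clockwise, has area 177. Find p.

-15

Write out the shoelace sum; only the two edges meeting at A_1 involve p:
2·Area = [((-12)·p − (-10)·11) + ((-10)·(-9) − 5·p)] + -101
       = -17·p + 99 = 354
⇒ p = -15.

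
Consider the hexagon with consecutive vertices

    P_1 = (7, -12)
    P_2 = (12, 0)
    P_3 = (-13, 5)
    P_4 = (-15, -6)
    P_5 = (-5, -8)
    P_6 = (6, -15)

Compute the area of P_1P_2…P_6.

Apply the shoelace (surveyor's) formula: 2A = Σ (x_i·y_{i+1} − x_{i+1}·y_i), indices taken mod 6.
Σ = (144) + (60) + (153) + (90) + (123) + (33) = 603
Area = |Σ|/2 = 301.5.

301.5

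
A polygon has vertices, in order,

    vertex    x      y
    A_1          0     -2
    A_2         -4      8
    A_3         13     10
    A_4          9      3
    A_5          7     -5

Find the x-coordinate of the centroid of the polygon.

Apply the surveyor's formula. First the cross-terms c_i = x_i·y_{i+1} − x_{i+1}·y_i:
  -8, -144, -51, -66, -14  ⇒  2A = -283, A = -141.5.
Then Σ (x_i + x_{i+1})·c_i = -3540, so x̄ = -3540 / (6·(-141.5)) = 1180/283.

1180/283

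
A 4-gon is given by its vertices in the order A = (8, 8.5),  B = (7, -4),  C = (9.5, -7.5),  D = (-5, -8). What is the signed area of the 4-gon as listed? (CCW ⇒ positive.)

-99

Σ = (-91.5) + (-14.5) + (-113.5) + (21.5) = -198
Signed area = Σ/2 = -99 (negative ⇒ clockwise traversal).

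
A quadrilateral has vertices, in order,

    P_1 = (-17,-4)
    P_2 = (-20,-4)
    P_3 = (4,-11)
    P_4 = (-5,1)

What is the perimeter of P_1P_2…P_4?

56

|P_1P_2| = √((-3)² + (0)²) = √9 = 3
|P_2P_3| = √((24)² + (-7)²) = √625 = 25
|P_3P_4| = √((-9)² + (12)²) = √225 = 15
|P_4P_1| = √((-12)² + (-5)²) = √169 = 13
Perimeter = 3 + 25 + 15 + 13 = 56.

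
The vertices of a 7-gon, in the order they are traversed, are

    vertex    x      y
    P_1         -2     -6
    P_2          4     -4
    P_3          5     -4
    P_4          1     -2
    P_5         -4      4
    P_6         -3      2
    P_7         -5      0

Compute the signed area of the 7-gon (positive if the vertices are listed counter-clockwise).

35

Cross-terms: 32, 4, -6, -4, 4, 10, 30  ⇒  Σ = 70
Signed area = Σ/2 = 35 (positive ⇒ counter-clockwise traversal).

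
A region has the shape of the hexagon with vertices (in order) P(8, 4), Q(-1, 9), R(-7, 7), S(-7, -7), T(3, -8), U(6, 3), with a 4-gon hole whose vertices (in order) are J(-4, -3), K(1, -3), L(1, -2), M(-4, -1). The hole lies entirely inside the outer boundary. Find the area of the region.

174.5

Outer boundary:
P→Q: (8)(9) − (-1)(4) = 76
Q→R: (-1)(7) − (-7)(9) = 56
R→S: (-7)(-7) − (-7)(7) = 98
S→T: (-7)(-8) − (3)(-7) = 77
T→U: (3)(3) − (6)(-8) = 57
U→P: (6)(4) − (8)(3) = 0
Σ = 364
Area = |Σ|/2 = 182.
Hole:
Apply the shoelace formula: 2A = Σ (x_i·y_{i+1} − x_{i+1}·y_i), indices taken mod 4.
Σ = (15) + (1) + (-9) + (8) = 15
Area = |Σ|/2 = 7.5.
Net area = 182 − 7.5 = 174.5.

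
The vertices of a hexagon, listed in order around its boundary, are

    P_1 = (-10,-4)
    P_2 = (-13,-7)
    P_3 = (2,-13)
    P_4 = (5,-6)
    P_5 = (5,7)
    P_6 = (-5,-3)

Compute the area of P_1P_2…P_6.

Apply the shoelace formula: 2A = Σ (x_i·y_{i+1} − x_{i+1}·y_i), indices taken mod 6.
Σ = (18) + (183) + (53) + (65) + (20) + (-10) = 329
Area = |Σ|/2 = 164.5.

164.5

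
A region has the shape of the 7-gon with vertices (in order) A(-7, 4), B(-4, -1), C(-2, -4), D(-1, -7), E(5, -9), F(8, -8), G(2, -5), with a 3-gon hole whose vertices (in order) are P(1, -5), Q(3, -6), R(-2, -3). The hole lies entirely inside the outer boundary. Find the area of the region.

35.5

Outer boundary:
Cross-terms: 23, 14, 10, 44, 32, -24, -27  ⇒  Σ = 72
Area = |Σ|/2 = 36.
Hole:
Apply Gauss's area formula: 2A = Σ (x_i·y_{i+1} − x_{i+1}·y_i), indices taken mod 3.
Cross-terms: 9, -21, 13  ⇒  Σ = 1
Area = |Σ|/2 = 0.5.
Net area = 36 − 0.5 = 35.5.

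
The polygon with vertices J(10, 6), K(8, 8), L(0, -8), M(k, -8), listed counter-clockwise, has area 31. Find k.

1

The doubled signed area Σ (x_i y_{i+1} − x_{i+1} y_i) is linear in k.
With k=0 it equals 48; the coefficient of k is 14 (from the two edges through M).
So 14·k + 48 = 2·31 = 62 ⇒ k = 1.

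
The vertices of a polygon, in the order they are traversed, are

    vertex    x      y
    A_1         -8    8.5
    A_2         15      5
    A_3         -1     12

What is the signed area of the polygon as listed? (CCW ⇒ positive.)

Σ = (-167.5) + (185) + (87.5) = 105
Signed area = Σ/2 = 52.5 (positive ⇒ counter-clockwise traversal).

52.5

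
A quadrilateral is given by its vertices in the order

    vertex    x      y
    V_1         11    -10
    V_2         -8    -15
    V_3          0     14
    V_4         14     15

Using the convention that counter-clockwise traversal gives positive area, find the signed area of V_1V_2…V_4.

-429

Apply the surveyor's formula: 2A = Σ (x_i·y_{i+1} − x_{i+1}·y_i), indices taken mod 4.
V_1→V_2: (11)(-15) − (-8)(-10) = -245
V_2→V_3: (-8)(14) − (0)(-15) = -112
V_3→V_4: (0)(15) − (14)(14) = -196
V_4→V_1: (14)(-10) − (11)(15) = -305
Σ = -858
Signed area = Σ/2 = -429 (negative ⇒ clockwise traversal).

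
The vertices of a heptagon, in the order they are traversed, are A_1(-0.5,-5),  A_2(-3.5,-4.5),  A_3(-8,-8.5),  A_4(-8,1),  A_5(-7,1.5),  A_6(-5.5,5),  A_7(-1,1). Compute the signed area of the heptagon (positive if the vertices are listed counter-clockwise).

-62.125

Apply the surveyor's formula: 2A = Σ (x_i·y_{i+1} − x_{i+1}·y_i), indices taken mod 7.
Σ = (-15.25) + (-6.25) + (-76) + (-5) + (-26.75) + (-0.5) + (5.5) = -124.25
Signed area = Σ/2 = -62.125 (negative ⇒ clockwise traversal).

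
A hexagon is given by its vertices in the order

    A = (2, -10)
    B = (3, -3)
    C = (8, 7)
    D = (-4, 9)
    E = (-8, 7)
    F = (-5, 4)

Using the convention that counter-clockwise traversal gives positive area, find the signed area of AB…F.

129

A→B: (2)(-3) − (3)(-10) = 24
B→C: (3)(7) − (8)(-3) = 45
C→D: (8)(9) − (-4)(7) = 100
D→E: (-4)(7) − (-8)(9) = 44
E→F: (-8)(4) − (-5)(7) = 3
F→A: (-5)(-10) − (2)(4) = 42
Σ = 258
Signed area = Σ/2 = 129 (positive ⇒ counter-clockwise traversal).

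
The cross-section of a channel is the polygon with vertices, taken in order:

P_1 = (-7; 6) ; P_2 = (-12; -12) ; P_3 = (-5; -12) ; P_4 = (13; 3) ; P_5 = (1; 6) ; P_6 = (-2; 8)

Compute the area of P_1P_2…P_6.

260

Apply the shoelace (surveyor's) formula: 2A = Σ (x_i·y_{i+1} − x_{i+1}·y_i), indices taken mod 6.
Σ = (156) + (84) + (141) + (75) + (20) + (44) = 520
Area = |Σ|/2 = 260.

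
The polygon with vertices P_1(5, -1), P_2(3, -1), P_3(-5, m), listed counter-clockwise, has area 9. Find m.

Write out the shoelace sum; only the two edges meeting at P_3 involve m:
2·Area = [(3·m − (-5)·(-1)) + ((-5)·(-1) − 5·m)] + -2
       = -2·m + -2 = 18
⇒ m = -10.

-10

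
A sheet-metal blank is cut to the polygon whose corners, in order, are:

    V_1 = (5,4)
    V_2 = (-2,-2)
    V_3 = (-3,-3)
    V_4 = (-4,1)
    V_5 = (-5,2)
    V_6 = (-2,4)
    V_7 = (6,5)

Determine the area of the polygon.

Cross-terms: -2, 0, -15, -3, -16, -34, -1  ⇒  Σ = -71
Area = |Σ|/2 = 35.5.

35.5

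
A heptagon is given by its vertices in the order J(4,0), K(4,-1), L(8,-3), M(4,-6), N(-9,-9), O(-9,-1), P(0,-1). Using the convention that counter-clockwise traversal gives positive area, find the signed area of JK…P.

Apply the surveyor's formula: 2A = Σ (x_i·y_{i+1} − x_{i+1}·y_i), indices taken mod 7.
Σ = (-4) + (-4) + (-36) + (-90) + (-72) + (9) + (4) = -193
Signed area = Σ/2 = -96.5 (negative ⇒ clockwise traversal).

-96.5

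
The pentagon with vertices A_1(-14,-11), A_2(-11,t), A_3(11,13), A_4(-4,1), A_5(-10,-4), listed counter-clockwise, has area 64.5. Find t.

The doubled signed area Σ (x_i y_{i+1} − x_{i+1} y_i) is linear in t.
With t=0 it equals -121; the coefficient of t is -25 (from the two edges through A_2).
So -25·t + -121 = 2·64.5 = 129 ⇒ t = -10.

-10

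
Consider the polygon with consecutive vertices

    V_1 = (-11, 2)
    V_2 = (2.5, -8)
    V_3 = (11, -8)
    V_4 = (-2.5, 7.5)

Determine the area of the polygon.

Apply Gauss's area formula: 2A = Σ (x_i·y_{i+1} − x_{i+1}·y_i), indices taken mod 4.
Σ = (83) + (68) + (62.5) + (77.5) = 291
Area = |Σ|/2 = 145.5.

145.5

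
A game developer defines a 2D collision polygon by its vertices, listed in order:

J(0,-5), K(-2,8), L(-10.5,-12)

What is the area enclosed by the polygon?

Apply the shoelace (surveyor's) formula: 2A = Σ (x_i·y_{i+1} − x_{i+1}·y_i), indices taken mod 3.
Σ = (-10) + (108) + (52.5) = 150.5
Area = |Σ|/2 = 75.25.

75.25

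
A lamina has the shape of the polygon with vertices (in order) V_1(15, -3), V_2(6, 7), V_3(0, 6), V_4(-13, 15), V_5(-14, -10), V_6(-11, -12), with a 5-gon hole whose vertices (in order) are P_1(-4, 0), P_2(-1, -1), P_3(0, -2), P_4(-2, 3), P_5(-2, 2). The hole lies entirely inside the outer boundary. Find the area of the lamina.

418

Outer boundary:
Apply Gauss's area formula: 2A = Σ (x_i·y_{i+1} − x_{i+1}·y_i), indices taken mod 6.
V_1→V_2: (15)(7) − (6)(-3) = 123
V_2→V_3: (6)(6) − (0)(7) = 36
V_3→V_4: (0)(15) − (-13)(6) = 78
V_4→V_5: (-13)(-10) − (-14)(15) = 340
V_5→V_6: (-14)(-12) − (-11)(-10) = 58
V_6→V_1: (-11)(-3) − (15)(-12) = 213
Σ = 848
Area = |Σ|/2 = 424.
Hole:
Apply the surveyor's formula: 2A = Σ (x_i·y_{i+1} − x_{i+1}·y_i), indices taken mod 5.
Σ = (4) + (2) + (-4) + (2) + (8) = 12
Area = |Σ|/2 = 6.
Net area = 424 − 6 = 418.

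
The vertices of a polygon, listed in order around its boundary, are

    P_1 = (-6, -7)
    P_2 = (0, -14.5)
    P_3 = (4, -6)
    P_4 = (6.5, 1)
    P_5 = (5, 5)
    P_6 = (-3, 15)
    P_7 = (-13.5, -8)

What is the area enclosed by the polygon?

289.25

Apply the shoelace (surveyor's) formula: 2A = Σ (x_i·y_{i+1} − x_{i+1}·y_i), indices taken mod 7.
Σ = (87) + (58) + (43) + (27.5) + (90) + (226.5) + (46.5) = 578.5
Area = |Σ|/2 = 289.25.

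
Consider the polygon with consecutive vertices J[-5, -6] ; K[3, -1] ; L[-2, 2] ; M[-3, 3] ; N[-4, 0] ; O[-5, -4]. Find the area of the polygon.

Cross-terms: 23, 4, 0, 12, 16, 10  ⇒  Σ = 65
Area = |Σ|/2 = 32.5.

32.5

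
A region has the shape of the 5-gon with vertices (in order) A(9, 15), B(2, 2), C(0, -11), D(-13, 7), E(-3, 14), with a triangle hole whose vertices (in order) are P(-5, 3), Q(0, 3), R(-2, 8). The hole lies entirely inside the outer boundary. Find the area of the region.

Outer boundary:
Cross-terms: -12, -22, -143, -161, -171  ⇒  Σ = -509
Area = |Σ|/2 = 254.5.
Hole:
Apply the shoelace formula: 2A = Σ (x_i·y_{i+1} − x_{i+1}·y_i), indices taken mod 3.
P→Q: (-5)(3) − (0)(3) = -15
Q→R: (0)(8) − (-2)(3) = 6
R→P: (-2)(3) − (-5)(8) = 34
Σ = 25
Area = |Σ|/2 = 12.5.
Net area = 254.5 − 12.5 = 242.

242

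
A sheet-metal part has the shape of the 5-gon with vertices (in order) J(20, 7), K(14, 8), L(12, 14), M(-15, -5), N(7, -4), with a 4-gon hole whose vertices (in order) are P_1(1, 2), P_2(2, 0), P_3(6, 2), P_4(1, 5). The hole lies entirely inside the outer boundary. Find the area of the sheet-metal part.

Outer boundary:
Apply Gauss's area formula: 2A = Σ (x_i·y_{i+1} − x_{i+1}·y_i), indices taken mod 5.
Σ = (62) + (100) + (150) + (95) + (129) = 536
Area = |Σ|/2 = 268.
Hole:
Σ = (-4) + (4) + (28) + (-3) = 25
Area = |Σ|/2 = 12.5.
Net area = 268 − 12.5 = 255.5.

255.5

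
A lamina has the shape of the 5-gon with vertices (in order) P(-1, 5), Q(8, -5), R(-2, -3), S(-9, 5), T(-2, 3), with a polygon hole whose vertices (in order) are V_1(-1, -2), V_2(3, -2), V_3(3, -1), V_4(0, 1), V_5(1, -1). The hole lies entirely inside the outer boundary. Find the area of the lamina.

Outer boundary:
Σ = (-35) + (-34) + (-37) + (-17) + (-7) = -130
Area = |Σ|/2 = 65.
Hole:
Apply the shoelace (surveyor's) formula: 2A = Σ (x_i·y_{i+1} − x_{i+1}·y_i), indices taken mod 5.
Σ = (8) + (3) + (3) + (-1) + (-3) = 10
Area = |Σ|/2 = 5.
Net area = 65 − 5 = 60.

60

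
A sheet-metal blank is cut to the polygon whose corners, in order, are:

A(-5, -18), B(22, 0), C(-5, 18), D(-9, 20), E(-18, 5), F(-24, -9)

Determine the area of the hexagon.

919

Σ = (396) + (396) + (62) + (315) + (282) + (387) = 1838
Area = |Σ|/2 = 919.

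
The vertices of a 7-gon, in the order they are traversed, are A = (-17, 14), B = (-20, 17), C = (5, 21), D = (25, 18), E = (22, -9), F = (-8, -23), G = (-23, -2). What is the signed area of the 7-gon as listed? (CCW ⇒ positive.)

Apply the surveyor's formula: 2A = Σ (x_i·y_{i+1} − x_{i+1}·y_i), indices taken mod 7.
Σ = (-9) + (-505) + (-435) + (-621) + (-578) + (-513) + (-356) = -3017
Signed area = Σ/2 = -1508.5 (negative ⇒ clockwise traversal).

-1508.5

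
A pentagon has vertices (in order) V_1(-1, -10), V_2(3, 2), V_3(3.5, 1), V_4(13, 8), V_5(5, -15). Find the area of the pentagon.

Apply the shoelace (surveyor's) formula: 2A = Σ (x_i·y_{i+1} − x_{i+1}·y_i), indices taken mod 5.
V_1→V_2: (-1)(2) − (3)(-10) = 28
V_2→V_3: (3)(1) − (3.5)(2) = -4
V_3→V_4: (3.5)(8) − (13)(1) = 15
V_4→V_5: (13)(-15) − (5)(8) = -235
V_5→V_1: (5)(-10) − (-1)(-15) = -65
Σ = -261
Area = |Σ|/2 = 130.5.

130.5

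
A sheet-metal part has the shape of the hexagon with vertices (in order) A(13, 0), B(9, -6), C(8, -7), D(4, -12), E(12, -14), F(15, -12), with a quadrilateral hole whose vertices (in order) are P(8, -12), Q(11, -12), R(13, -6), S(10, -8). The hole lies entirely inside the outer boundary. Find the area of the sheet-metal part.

61.5

Outer boundary:
Cross-terms: -78, -15, -68, 88, 66, 156  ⇒  Σ = 149
Area = |Σ|/2 = 74.5.
Hole:
P→Q: (8)(-12) − (11)(-12) = 36
Q→R: (11)(-6) − (13)(-12) = 90
R→S: (13)(-8) − (10)(-6) = -44
S→P: (10)(-12) − (8)(-8) = -56
Σ = 26
Area = |Σ|/2 = 13.
Net area = 74.5 − 13 = 61.5.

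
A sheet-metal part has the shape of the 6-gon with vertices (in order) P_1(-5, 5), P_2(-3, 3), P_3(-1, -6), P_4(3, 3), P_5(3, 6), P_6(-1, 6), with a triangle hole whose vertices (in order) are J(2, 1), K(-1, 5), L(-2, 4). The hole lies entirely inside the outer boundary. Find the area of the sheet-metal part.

43.5

Outer boundary:
Apply the surveyor's formula: 2A = Σ (x_i·y_{i+1} − x_{i+1}·y_i), indices taken mod 6.
Σ = (0) + (21) + (15) + (9) + (24) + (25) = 94
Area = |Σ|/2 = 47.
Hole:
Σ = (11) + (6) + (-10) = 7
Area = |Σ|/2 = 3.5.
Net area = 47 − 3.5 = 43.5.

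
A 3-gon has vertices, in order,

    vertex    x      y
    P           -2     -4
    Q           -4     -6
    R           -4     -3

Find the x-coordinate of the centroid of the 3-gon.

-10/3

Apply Gauss's area formula. First the cross-terms c_i = x_i·y_{i+1} − x_{i+1}·y_i:
  -4, -12, 10  ⇒  2A = -6, A = -3.
Then Σ (x_i + x_{i+1})·c_i = 60, so x̄ = 60 / (6·(-3)) = -10/3.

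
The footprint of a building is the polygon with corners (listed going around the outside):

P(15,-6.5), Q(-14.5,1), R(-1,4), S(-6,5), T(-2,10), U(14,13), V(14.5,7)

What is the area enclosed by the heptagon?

311.5

Apply the surveyor's formula: 2A = Σ (x_i·y_{i+1} − x_{i+1}·y_i), indices taken mod 7.
Cross-terms: -79.25, -57, 19, -50, -166, -90.5, -199.25  ⇒  Σ = -623
Area = |Σ|/2 = 311.5.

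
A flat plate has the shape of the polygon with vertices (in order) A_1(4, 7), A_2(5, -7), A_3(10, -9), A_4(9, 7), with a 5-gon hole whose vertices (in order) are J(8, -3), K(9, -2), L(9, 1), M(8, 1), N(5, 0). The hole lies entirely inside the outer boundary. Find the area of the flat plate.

Outer boundary:
Apply the shoelace formula: 2A = Σ (x_i·y_{i+1} − x_{i+1}·y_i), indices taken mod 4.
Σ = (-63) + (25) + (151) + (35) = 148
Area = |Σ|/2 = 74.
Hole:
J→K: (8)(-2) − (9)(-3) = 11
K→L: (9)(1) − (9)(-2) = 27
L→M: (9)(1) − (8)(1) = 1
M→N: (8)(0) − (5)(1) = -5
N→J: (5)(-3) − (8)(0) = -15
Σ = 19
Area = |Σ|/2 = 9.5.
Net area = 74 − 9.5 = 64.5.

64.5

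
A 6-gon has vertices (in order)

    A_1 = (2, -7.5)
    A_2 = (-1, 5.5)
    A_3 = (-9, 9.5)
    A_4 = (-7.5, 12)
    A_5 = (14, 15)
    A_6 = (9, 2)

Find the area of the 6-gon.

Apply the shoelace formula: 2A = Σ (x_i·y_{i+1} − x_{i+1}·y_i), indices taken mod 6.
Cross-terms: 3.5, 40, -36.75, -280.5, -107, -71.5  ⇒  Σ = -452.25
Area = |Σ|/2 = 226.125.

226.125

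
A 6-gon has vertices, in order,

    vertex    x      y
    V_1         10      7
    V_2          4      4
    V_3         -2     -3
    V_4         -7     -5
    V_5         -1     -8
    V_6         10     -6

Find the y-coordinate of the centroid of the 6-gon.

Apply the shoelace formula. First the cross-terms c_i = x_i·y_{i+1} − x_{i+1}·y_i:
  12, -4, -11, 51, 86, 130  ⇒  2A = 264, A = 132.
Then Σ (y_i + y_{i+1})·c_i = -1521, so ȳ = -1521 / (6·132) = -169/88.

-169/88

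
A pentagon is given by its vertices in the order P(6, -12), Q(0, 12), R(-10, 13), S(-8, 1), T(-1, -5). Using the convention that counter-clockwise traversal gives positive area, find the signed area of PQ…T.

Cross-terms: 72, 120, 94, 41, 42  ⇒  Σ = 369
Signed area = Σ/2 = 184.5 (positive ⇒ counter-clockwise traversal).

184.5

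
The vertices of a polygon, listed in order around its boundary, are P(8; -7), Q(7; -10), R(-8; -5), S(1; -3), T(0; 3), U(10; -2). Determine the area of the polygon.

99

Σ = (-31) + (-115) + (29) + (3) + (-30) + (-54) = -198
Area = |Σ|/2 = 99.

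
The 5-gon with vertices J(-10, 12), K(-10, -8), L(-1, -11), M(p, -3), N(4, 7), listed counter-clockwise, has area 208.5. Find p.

Write out the shoelace sum; only the two edges meeting at M involve p:
2·Area = [((-1)·(-3) − p·(-11)) + (p·7 − 4·(-3))] + 420
       = 18·p + 435 = 417
⇒ p = -1.

-1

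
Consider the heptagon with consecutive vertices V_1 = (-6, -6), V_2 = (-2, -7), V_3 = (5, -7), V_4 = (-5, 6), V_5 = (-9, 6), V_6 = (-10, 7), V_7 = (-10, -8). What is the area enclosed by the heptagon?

128.5

Cross-terms: 30, 49, -5, 24, -3, 150, 12  ⇒  Σ = 257
Area = |Σ|/2 = 128.5.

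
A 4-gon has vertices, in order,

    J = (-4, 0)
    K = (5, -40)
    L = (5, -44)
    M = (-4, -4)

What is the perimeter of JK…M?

90

|JK| = √((9)² + (-40)²) = √1681 = 41
|KL| = √((0)² + (-4)²) = √16 = 4
|LM| = √((-9)² + (40)²) = √1681 = 41
|MJ| = √((0)² + (4)²) = √16 = 4
Perimeter = 41 + 4 + 41 + 4 = 90.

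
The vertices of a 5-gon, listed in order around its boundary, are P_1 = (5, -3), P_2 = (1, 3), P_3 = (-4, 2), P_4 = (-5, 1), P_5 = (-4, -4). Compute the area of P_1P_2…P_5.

Σ = (18) + (14) + (6) + (24) + (32) = 94
Area = |Σ|/2 = 47.

47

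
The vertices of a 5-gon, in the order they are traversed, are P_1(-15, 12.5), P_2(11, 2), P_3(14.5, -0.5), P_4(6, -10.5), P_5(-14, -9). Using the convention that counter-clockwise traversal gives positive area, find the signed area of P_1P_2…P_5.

Apply the surveyor's formula: 2A = Σ (x_i·y_{i+1} − x_{i+1}·y_i), indices taken mod 5.
Σ = (-167.5) + (-34.5) + (-149.25) + (-201) + (-310) = -862.25
Signed area = Σ/2 = -431.125 (negative ⇒ clockwise traversal).

-431.125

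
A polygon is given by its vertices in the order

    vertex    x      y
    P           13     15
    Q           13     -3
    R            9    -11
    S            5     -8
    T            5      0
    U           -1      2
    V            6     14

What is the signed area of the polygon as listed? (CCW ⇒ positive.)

Σ = (-234) + (-116) + (-17) + (40) + (10) + (-26) + (-92) = -435
Signed area = Σ/2 = -217.5 (negative ⇒ clockwise traversal).

-217.5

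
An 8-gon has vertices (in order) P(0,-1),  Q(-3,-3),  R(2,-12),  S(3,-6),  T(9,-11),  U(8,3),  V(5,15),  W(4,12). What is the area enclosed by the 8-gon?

Σ = (-3) + (42) + (24) + (21) + (115) + (105) + (0) + (-4) = 300
Area = |Σ|/2 = 150.

150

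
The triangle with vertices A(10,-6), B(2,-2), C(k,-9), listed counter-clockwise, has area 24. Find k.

Write out the shoelace sum; only the two edges meeting at C involve k:
2·Area = [(2·(-9) − k·(-2)) + (k·(-6) − 10·(-9))] + -8
       = -4·k + 64 = 48
⇒ k = 4.

4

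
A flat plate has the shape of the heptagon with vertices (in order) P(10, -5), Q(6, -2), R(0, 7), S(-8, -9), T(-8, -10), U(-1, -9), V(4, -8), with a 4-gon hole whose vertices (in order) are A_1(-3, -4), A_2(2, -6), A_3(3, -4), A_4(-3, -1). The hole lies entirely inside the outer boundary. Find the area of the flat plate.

Outer boundary:
P→Q: (10)(-2) − (6)(-5) = 10
Q→R: (6)(7) − (0)(-2) = 42
R→S: (0)(-9) − (-8)(7) = 56
S→T: (-8)(-10) − (-8)(-9) = 8
T→U: (-8)(-9) − (-1)(-10) = 62
U→V: (-1)(-8) − (4)(-9) = 44
V→P: (4)(-5) − (10)(-8) = 60
Σ = 282
Area = |Σ|/2 = 141.
Hole:
Cross-terms: 26, 10, -15, 9  ⇒  Σ = 30
Area = |Σ|/2 = 15.
Net area = 141 − 15 = 126.

126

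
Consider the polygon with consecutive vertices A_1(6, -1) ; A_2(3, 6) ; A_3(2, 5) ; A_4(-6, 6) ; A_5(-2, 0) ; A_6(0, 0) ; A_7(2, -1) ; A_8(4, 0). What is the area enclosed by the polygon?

48

Cross-terms: 39, 3, 42, 12, 0, 0, 4, -4  ⇒  Σ = 96
Area = |Σ|/2 = 48.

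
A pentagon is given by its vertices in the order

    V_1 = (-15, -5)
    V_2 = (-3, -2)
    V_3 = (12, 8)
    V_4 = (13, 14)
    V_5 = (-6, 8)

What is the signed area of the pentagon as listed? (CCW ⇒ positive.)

208.5

Apply the surveyor's formula: 2A = Σ (x_i·y_{i+1} − x_{i+1}·y_i), indices taken mod 5.
Cross-terms: 15, 0, 64, 188, 150  ⇒  Σ = 417
Signed area = Σ/2 = 208.5 (positive ⇒ counter-clockwise traversal).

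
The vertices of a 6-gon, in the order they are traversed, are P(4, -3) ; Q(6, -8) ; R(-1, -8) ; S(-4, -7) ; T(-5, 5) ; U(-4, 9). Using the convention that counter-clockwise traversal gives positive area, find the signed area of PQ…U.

-99.5

Cross-terms: -14, -56, -25, -55, -25, -24  ⇒  Σ = -199
Signed area = Σ/2 = -99.5 (negative ⇒ clockwise traversal).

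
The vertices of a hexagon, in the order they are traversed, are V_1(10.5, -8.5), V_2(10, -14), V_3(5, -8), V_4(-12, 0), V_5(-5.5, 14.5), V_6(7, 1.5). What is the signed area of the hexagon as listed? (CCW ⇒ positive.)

Σ = (-62) + (-10) + (-96) + (-174) + (-109.75) + (-75.25) = -527
Signed area = Σ/2 = -263.5 (negative ⇒ clockwise traversal).

-263.5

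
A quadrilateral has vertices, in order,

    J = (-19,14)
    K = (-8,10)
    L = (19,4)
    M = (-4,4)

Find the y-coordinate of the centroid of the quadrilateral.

971/141

Apply the shoelace formula. First the cross-terms c_i = x_i·y_{i+1} − x_{i+1}·y_i:
  -78, -222, 92, 20  ⇒  2A = -188, A = -94.
Then Σ (y_i + y_{i+1})·c_i = -3884, so ȳ = -3884 / (6·(-94)) = 971/141.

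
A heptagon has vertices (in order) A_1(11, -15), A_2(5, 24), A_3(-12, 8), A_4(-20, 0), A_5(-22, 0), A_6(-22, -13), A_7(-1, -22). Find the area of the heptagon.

920.5

A_1→A_2: (11)(24) − (5)(-15) = 339
A_2→A_3: (5)(8) − (-12)(24) = 328
A_3→A_4: (-12)(0) − (-20)(8) = 160
A_4→A_5: (-20)(0) − (-22)(0) = 0
A_5→A_6: (-22)(-13) − (-22)(0) = 286
A_6→A_7: (-22)(-22) − (-1)(-13) = 471
A_7→A_1: (-1)(-15) − (11)(-22) = 257
Σ = 1841
Area = |Σ|/2 = 920.5.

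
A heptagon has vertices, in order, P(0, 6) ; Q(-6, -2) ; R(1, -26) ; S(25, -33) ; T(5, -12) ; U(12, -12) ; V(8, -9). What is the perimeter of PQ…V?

|PQ| = √((-6)² + (-8)²) = √100 = 10
|QR| = √((7)² + (-24)²) = √625 = 25
|RS| = √((24)² + (-7)²) = √625 = 25
|ST| = √((-20)² + (21)²) = √841 = 29
|TU| = √((7)² + (0)²) = √49 = 7
|UV| = √((-4)² + (3)²) = √25 = 5
|VP| = √((-8)² + (15)²) = √289 = 17
Perimeter = 10 + 25 + 25 + 29 + 7 + 5 + 17 = 118.

118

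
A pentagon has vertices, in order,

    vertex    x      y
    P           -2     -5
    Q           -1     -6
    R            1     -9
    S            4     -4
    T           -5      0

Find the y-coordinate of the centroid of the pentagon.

-763/177

Apply the shoelace formula. First the cross-terms c_i = x_i·y_{i+1} − x_{i+1}·y_i:
  7, 15, 32, -20, 25  ⇒  2A = 59, A = 29.5.
Then Σ (y_i + y_{i+1})·c_i = -763, so ȳ = -763 / (6·29.5) = -763/177.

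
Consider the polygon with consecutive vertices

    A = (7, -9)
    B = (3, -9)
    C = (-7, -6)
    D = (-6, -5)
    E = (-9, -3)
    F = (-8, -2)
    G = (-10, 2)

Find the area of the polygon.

Apply the shoelace formula: 2A = Σ (x_i·y_{i+1} − x_{i+1}·y_i), indices taken mod 7.
Cross-terms: -36, -81, -1, -27, -6, -36, 76  ⇒  Σ = -111
Area = |Σ|/2 = 55.5.

55.5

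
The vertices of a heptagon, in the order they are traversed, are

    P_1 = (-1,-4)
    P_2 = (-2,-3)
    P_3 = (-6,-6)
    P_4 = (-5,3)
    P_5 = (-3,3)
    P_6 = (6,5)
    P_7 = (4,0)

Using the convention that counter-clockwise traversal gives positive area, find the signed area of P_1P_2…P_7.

Apply Gauss's area formula: 2A = Σ (x_i·y_{i+1} − x_{i+1}·y_i), indices taken mod 7.
Σ = (-5) + (-6) + (-48) + (-6) + (-33) + (-20) + (-16) = -134
Signed area = Σ/2 = -67 (negative ⇒ clockwise traversal).

-67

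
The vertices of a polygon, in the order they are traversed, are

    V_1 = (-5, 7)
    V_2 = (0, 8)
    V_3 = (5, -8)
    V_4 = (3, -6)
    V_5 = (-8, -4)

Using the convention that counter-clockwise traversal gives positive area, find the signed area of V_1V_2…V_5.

Σ = (-40) + (-40) + (-6) + (-60) + (-76) = -222
Signed area = Σ/2 = -111 (negative ⇒ clockwise traversal).

-111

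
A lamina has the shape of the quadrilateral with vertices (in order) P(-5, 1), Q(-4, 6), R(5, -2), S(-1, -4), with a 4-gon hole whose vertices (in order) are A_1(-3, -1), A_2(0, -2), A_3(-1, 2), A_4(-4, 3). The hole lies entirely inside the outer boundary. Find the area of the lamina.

Outer boundary:
P→Q: (-5)(6) − (-4)(1) = -26
Q→R: (-4)(-2) − (5)(6) = -22
R→S: (5)(-4) − (-1)(-2) = -22
S→P: (-1)(1) − (-5)(-4) = -21
Σ = -91
Area = |Σ|/2 = 45.5.
Hole:
A_1→A_2: (-3)(-2) − (0)(-1) = 6
A_2→A_3: (0)(2) − (-1)(-2) = -2
A_3→A_4: (-1)(3) − (-4)(2) = 5
A_4→A_1: (-4)(-1) − (-3)(3) = 13
Σ = 22
Area = |Σ|/2 = 11.
Net area = 45.5 − 11 = 34.5.

34.5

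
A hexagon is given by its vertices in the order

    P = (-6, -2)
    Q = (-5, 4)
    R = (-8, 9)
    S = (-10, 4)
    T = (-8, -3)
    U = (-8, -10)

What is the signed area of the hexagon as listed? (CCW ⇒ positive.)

42.5

Cross-terms: -34, -13, 58, 62, 56, -44  ⇒  Σ = 85
Signed area = Σ/2 = 42.5 (positive ⇒ counter-clockwise traversal).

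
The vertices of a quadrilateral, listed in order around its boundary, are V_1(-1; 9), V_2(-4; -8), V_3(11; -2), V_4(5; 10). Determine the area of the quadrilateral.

Apply Gauss's area formula: 2A = Σ (x_i·y_{i+1} − x_{i+1}·y_i), indices taken mod 4.
Σ = (44) + (96) + (120) + (55) = 315
Area = |Σ|/2 = 157.5.

157.5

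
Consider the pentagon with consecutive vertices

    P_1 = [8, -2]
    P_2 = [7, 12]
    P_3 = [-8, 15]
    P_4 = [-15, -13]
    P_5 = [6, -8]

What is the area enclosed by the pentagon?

445

Apply the shoelace formula: 2A = Σ (x_i·y_{i+1} − x_{i+1}·y_i), indices taken mod 5.
Σ = (110) + (201) + (329) + (198) + (52) = 890
Area = |Σ|/2 = 445.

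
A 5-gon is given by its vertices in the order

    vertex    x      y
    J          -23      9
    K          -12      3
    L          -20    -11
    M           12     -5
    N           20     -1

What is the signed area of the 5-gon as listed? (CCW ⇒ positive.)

Apply Gauss's area formula: 2A = Σ (x_i·y_{i+1} − x_{i+1}·y_i), indices taken mod 5.
Σ = (39) + (192) + (232) + (88) + (157) = 708
Signed area = Σ/2 = 354 (positive ⇒ counter-clockwise traversal).

354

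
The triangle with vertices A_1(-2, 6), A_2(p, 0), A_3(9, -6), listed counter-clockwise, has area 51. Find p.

-5

The doubled signed area Σ (x_i y_{i+1} − x_{i+1} y_i) is linear in p.
With p=0 it equals 42; the coefficient of p is -12 (from the two edges through A_2).
So -12·p + 42 = 2·51 = 102 ⇒ p = -5.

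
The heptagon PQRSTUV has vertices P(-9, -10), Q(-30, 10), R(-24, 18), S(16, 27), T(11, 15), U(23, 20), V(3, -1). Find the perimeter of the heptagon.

|PQ| = √((-21)² + (20)²) = √841 = 29
|QR| = √((6)² + (8)²) = √100 = 10
|RS| = √((40)² + (9)²) = √1681 = 41
|ST| = √((-5)² + (-12)²) = √169 = 13
|TU| = √((12)² + (5)²) = √169 = 13
|UV| = √((-20)² + (-21)²) = √841 = 29
|VP| = √((-12)² + (-9)²) = √225 = 15
Perimeter = 29 + 10 + 41 + 13 + 13 + 29 + 15 = 150.

150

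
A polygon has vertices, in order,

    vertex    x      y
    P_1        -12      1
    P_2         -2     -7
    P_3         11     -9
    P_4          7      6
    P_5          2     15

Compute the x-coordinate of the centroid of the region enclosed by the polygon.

22/39

Apply the shoelace (surveyor's) formula. First the cross-terms c_i = x_i·y_{i+1} − x_{i+1}·y_i:
  86, 95, 129, 93, 182  ⇒  2A = 585, A = 292.5.
Then Σ (x_i + x_{i+1})·c_i = 990, so x̄ = 990 / (6·292.5) = 22/39.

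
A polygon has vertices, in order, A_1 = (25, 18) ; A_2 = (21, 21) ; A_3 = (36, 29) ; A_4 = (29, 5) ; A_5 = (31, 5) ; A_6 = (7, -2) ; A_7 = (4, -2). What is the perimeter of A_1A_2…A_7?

|A_1A_2| = √((-4)² + (3)²) = √25 = 5
|A_2A_3| = √((15)² + (8)²) = √289 = 17
|A_3A_4| = √((-7)² + (-24)²) = √625 = 25
|A_4A_5| = √((2)² + (0)²) = √4 = 2
|A_5A_6| = √((-24)² + (-7)²) = √625 = 25
|A_6A_7| = √((-3)² + (0)²) = √9 = 3
|A_7A_1| = √((21)² + (20)²) = √841 = 29
Perimeter = 5 + 17 + 25 + 2 + 25 + 3 + 29 = 106.

106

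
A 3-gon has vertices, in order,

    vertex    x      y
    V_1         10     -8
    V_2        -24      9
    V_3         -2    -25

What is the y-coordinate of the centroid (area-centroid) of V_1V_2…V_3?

-8

Apply the surveyor's formula. First the cross-terms c_i = x_i·y_{i+1} − x_{i+1}·y_i:
  -102, 618, 266  ⇒  2A = 782, A = 391.
Then Σ (y_i + y_{i+1})·c_i = -18768, so ȳ = -18768 / (6·391) = -8.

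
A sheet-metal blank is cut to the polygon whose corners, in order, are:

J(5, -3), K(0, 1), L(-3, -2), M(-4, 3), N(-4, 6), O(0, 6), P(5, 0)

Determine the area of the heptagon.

Σ = (5) + (3) + (-17) + (-12) + (-24) + (-30) + (-15) = -90
Area = |Σ|/2 = 45.

45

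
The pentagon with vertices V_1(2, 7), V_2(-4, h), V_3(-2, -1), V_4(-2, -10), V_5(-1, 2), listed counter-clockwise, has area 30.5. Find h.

9

Write out the shoelace sum; only the two edges meeting at V_2 involve h:
2·Area = [(2·h − (-4)·7) + ((-4)·(-1) − (-2)·h)] + -7
       = 4·h + 25 = 61
⇒ h = 9.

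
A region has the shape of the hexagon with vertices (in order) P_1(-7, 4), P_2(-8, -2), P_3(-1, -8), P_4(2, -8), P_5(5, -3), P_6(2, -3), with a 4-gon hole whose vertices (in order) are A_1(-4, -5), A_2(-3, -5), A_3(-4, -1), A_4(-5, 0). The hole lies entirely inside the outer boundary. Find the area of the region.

Outer boundary:
Apply Gauss's area formula: 2A = Σ (x_i·y_{i+1} − x_{i+1}·y_i), indices taken mod 6.
Σ = (46) + (62) + (24) + (34) + (-9) + (-13) = 144
Area = |Σ|/2 = 72.
Hole:
Apply the shoelace (surveyor's) formula: 2A = Σ (x_i·y_{i+1} − x_{i+1}·y_i), indices taken mod 4.
Cross-terms: 5, -17, -5, 25  ⇒  Σ = 8
Area = |Σ|/2 = 4.
Net area = 72 − 4 = 68.

68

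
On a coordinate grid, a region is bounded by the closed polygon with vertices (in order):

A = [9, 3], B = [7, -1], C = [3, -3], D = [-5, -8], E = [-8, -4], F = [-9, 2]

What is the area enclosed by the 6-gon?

A→B: (9)(-1) − (7)(3) = -30
B→C: (7)(-3) − (3)(-1) = -18
C→D: (3)(-8) − (-5)(-3) = -39
D→E: (-5)(-4) − (-8)(-8) = -44
E→F: (-8)(2) − (-9)(-4) = -52
F→A: (-9)(3) − (9)(2) = -45
Σ = -228
Area = |Σ|/2 = 114.

114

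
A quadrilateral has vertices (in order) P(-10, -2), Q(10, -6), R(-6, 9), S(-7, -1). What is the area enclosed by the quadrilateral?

Cross-terms: 80, 54, 69, 4  ⇒  Σ = 207
Area = |Σ|/2 = 103.5.

103.5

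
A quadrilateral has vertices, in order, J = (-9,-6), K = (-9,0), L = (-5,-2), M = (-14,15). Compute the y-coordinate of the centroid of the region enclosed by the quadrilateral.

Apply the surveyor's formula. First the cross-terms c_i = x_i·y_{i+1} − x_{i+1}·y_i:
  -54, 18, -103, 219  ⇒  2A = 80, A = 40.
Then Σ (y_i + y_{i+1})·c_i = 920, so ȳ = 920 / (6·40) = 23/6.

23/6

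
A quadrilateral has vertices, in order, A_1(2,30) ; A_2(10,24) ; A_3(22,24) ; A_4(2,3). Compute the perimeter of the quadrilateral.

|A_1A_2| = √((8)² + (-6)²) = √100 = 10
|A_2A_3| = √((12)² + (0)²) = √144 = 12
|A_3A_4| = √((-20)² + (-21)²) = √841 = 29
|A_4A_1| = √((0)² + (27)²) = √729 = 27
Perimeter = 10 + 12 + 29 + 27 = 78.

78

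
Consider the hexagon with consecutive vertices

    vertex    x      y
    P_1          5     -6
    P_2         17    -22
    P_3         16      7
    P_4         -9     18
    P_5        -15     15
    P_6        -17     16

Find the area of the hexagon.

493

Apply the surveyor's formula: 2A = Σ (x_i·y_{i+1} − x_{i+1}·y_i), indices taken mod 6.
Σ = (-8) + (471) + (351) + (135) + (15) + (22) = 986
Area = |Σ|/2 = 493.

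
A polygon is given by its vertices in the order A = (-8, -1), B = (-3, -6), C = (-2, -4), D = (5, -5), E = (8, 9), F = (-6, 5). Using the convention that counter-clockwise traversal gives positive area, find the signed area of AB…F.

150

Apply the shoelace formula: 2A = Σ (x_i·y_{i+1} − x_{i+1}·y_i), indices taken mod 6.
A→B: (-8)(-6) − (-3)(-1) = 45
B→C: (-3)(-4) − (-2)(-6) = 0
C→D: (-2)(-5) − (5)(-4) = 30
D→E: (5)(9) − (8)(-5) = 85
E→F: (8)(5) − (-6)(9) = 94
F→A: (-6)(-1) − (-8)(5) = 46
Σ = 300
Signed area = Σ/2 = 150 (positive ⇒ counter-clockwise traversal).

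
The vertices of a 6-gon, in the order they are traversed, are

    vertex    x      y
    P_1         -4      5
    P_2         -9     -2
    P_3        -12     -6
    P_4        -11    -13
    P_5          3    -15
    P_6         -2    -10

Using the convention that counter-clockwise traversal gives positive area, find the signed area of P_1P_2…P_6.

133.5

Apply the surveyor's formula: 2A = Σ (x_i·y_{i+1} − x_{i+1}·y_i), indices taken mod 6.
Σ = (53) + (30) + (90) + (204) + (-60) + (-50) = 267
Signed area = Σ/2 = 133.5 (positive ⇒ counter-clockwise traversal).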